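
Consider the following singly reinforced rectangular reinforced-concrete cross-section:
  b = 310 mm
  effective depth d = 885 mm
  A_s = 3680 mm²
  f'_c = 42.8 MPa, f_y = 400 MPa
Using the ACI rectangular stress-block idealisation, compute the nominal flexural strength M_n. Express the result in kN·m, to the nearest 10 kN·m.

M_n ≈ 1210 kN·m

T = A_s f_y = 3680 × 400 = 1472000 N = 1472 kN.
From C = T: a = T/(0.85 f'_c b) = 1472000/(0.85 × 42.8 × 310) = 130.52 mm.
M_n = T(d − a/2) = 1472 kN × (885 − 65.26) mm = 1206.66 kN·m.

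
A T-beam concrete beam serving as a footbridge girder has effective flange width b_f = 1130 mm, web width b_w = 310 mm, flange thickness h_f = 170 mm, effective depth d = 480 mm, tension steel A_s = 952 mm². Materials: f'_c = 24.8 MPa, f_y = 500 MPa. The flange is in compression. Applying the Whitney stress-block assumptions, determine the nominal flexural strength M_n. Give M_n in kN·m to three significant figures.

M_n ≈ 224 kN·m

Tension: T = A_s f_y = 952 × 500 = 476000 N.
Try a within the flange: a = T/(0.85 f'_c b_f) = 476000/(0.85 × 24.8 × 1130) = 19.98 mm.
Since a = 19.98 ≤ h_f = 170 mm, the stress block lies entirely in the flange; analyse as a rectangular beam of width b_f.
M_n = T(d − a/2) = 476000 × (480 − 9.99) = 223.72 × 10⁶ N·mm.
M_n = 223.72 kN·m.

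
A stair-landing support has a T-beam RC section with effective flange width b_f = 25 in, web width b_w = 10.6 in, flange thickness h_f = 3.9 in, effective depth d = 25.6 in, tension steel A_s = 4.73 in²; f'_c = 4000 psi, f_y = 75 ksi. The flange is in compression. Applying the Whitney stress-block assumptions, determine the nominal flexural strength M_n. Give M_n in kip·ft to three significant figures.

M_n ≈ 695 kip·ft

Tension: T = A_s f_y = 4.73 × 75 = 354.75 kips.
Try a within the flange: a = T/(0.85 f'_c b_f) = 354.75/(0.85 × 4 × 25) = 4.174 in.
a = 4.174 > h_f = 3.9 in: the block extends into the web. Split into flange-overhang and web parts.
C_f = 0.85 f'_c (b_f − b_w) h_f = 0.85 × 4 × (25 − 10.6) × 3.9 = 190.9 kips.
Remaining web compression depth: a_w = (T − C_f)/(0.85 f'_c b_w) = (354.75 − 190.9)/(0.85 × 4 × 10.6) = 4.546 in.
M_n = C_f(d − h_f/2) + (T − C_f)(d − a_w/2) = 190.9 × (25.6 − 1.95) + 163.85 × (25.6 − 2.273) = 4514.8 + 3822.1 = 8336.9 kip·in.
M_n = 8336.9/12 = 694.74 kip·ft.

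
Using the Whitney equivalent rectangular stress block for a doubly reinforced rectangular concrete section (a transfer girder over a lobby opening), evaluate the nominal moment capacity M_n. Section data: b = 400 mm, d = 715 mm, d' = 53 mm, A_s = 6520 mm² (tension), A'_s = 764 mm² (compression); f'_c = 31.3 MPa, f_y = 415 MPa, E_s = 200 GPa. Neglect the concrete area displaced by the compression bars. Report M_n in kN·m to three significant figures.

M_n ≈ 1650 kN·m

Assume both tension and compression steel yield.
Net tension couple steel: A_s − A'_s = 5756 mm².
a = (A_s − A'_s) f_y / (0.85 f'_c b) = 2388740/(0.85 × 31.3 × 400) = 224.46 mm.
c = a/β₁ = 224.46/0.826 = 271.74 mm; ε'_s = 0.003(c − d')/c = 0.0024 ≥ f_y/E_s = 0.0021, so compression steel does yield.
M_n = (A_s − A'_s) f_y (d − a/2) + A'_s f_y (d − d') = [2388740 × (715 − 112.23) + 317060 × (715 − 53)] × 10⁻⁶ = 1439.86 + 209.89 = 1649.75 kN·m.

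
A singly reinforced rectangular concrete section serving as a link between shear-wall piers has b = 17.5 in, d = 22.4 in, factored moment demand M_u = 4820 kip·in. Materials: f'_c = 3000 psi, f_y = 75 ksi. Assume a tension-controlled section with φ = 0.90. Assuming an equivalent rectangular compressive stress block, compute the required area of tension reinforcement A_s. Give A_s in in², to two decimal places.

M_n = M_u/φ = 4820/0.90 = 5355.56 kip·in.
From M_n = 0.85 f'_c a b (d − a/2):
a = d − √(d² − 2M_n/(0.85 f'_c b)) = 22.4 − √(22.4² − 2 × 5355.56/(0.85 × 3 × 17.5)) = 6.222 in.
A_s = 0.85 f'_c a b / f_y = 0.85 × 3 × 6.222 × 17.5 / 75 = 3.702 in².

A_s ≈ 3.70 in²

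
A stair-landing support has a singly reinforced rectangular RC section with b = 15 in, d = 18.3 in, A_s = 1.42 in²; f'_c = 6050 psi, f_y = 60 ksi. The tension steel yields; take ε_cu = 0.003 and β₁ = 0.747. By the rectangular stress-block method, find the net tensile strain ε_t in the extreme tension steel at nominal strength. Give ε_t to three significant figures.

ε_t ≈ 0.0341

a = A_s f_y/(0.85 f'_c b) = 1.105 in.
β₁ = 0.747, so c = a/β₁ = 1.105/0.747 = 1.479 in.
From the linear strain diagram with ε_cu = 0.003: ε_t = 0.003 (d − c)/c = 0.003 × (18.3 − 1.479)/1.479 = 0.0341.
Since ε_t ≥ 0.005, the section is tension-controlled.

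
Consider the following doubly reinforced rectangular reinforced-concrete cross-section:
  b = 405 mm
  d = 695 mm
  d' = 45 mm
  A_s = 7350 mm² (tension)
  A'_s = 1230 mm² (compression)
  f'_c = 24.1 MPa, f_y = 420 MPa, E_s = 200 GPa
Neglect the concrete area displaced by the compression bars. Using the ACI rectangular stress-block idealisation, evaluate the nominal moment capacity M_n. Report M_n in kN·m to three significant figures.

M_n ≈ 1720 kN·m

Assume both tension and compression steel yield.
Net tension couple steel: A_s − A'_s = 6120 mm².
a = (A_s − A'_s) f_y / (0.85 f'_c b) = 2570400/(0.85 × 24.1 × 405) = 309.82 mm.
c = a/β₁ = 309.82/0.85 = 364.49 mm; ε'_s = 0.003(c − d')/c = 0.0026 ≥ f_y/E_s = 0.0021, so compression steel does yield.
M_n = (A_s − A'_s) f_y (d − a/2) + A'_s f_y (d − d') = [2570400 × (695 − 154.91) + 516600 × (695 − 45)] × 10⁻⁶ = 1388.25 + 335.79 = 1724.04 kN·m.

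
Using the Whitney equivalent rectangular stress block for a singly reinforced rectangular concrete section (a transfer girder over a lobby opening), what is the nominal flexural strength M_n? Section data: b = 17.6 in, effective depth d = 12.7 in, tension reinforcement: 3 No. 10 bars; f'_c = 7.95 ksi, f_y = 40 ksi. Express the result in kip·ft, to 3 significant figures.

M_n ≈ 153 kip·ft

A_s = 3 × 1.27 = 3.81 in².
T = A_s f_y = 3.81 × 40 = 152.4 kips.
a = T/(0.85 f'_c b) = 152.4/(0.85 × 7.95 × 17.6) = 1.281 in.
M_n = T(d − a/2) = 152.4 × (12.7 − 0.6405) = 1837.9 kip·in = 1837.9/12 = 153.16 kip·ft.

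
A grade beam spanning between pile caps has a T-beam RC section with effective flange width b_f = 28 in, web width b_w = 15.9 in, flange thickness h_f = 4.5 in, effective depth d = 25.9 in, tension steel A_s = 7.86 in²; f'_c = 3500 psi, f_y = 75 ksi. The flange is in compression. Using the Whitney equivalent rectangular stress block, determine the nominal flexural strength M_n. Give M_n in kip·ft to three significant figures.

M_n ≈ 1080 kip·ft

Tension: T = A_s f_y = 7.86 × 75 = 589.5 kips.
Try a within the flange: a = T/(0.85 f'_c b_f) = 589.5/(0.85 × 3.5 × 28) = 7.077 in.
a = 7.077 > h_f = 4.5 in: the block extends into the web. Split into flange-overhang and web parts.
C_f = 0.85 f'_c (b_f − b_w) h_f = 0.85 × 3.5 × (28 − 15.9) × 4.5 = 162.0 kips.
Remaining web compression depth: a_w = (T − C_f)/(0.85 f'_c b_w) = (589.5 − 162.0)/(0.85 × 3.5 × 15.9) = 9.038 in.
M_n = C_f(d − h_f/2) + (T − C_f)(d − a_w/2) = 162.0 × (25.9 − 2.25) + 427.5 × (25.9 − 4.519) = 3831.3 + 9140.4 = 12971.7 kip·in.
M_n = 12971.7/12 = 1080.98 kip·ft.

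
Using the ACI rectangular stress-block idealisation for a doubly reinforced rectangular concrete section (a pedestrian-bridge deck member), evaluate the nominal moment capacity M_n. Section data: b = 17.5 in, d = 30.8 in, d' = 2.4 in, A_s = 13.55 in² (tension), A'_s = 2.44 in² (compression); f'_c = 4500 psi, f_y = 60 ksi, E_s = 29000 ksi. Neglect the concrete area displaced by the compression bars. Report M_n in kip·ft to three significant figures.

M_n ≈ 1780 kip·ft

Assume both steels yield.
a = (A_s − A'_s) f_y/(0.85 f'_c b) = (13.55 − 2.44) × 60/(0.85 × 4.5 × 17.5) = 9.959 in.
c = a/β₁ = 9.959/0.825 = 12.072 in; ε'_s = 0.003(c − d')/c = 0.0024 ≥ ε_y = 0.0021, so the compression steel yields.
M_n = (A_s − A'_s) f_y (d − a/2) + A'_s f_y (d − d') = 666.6 × (30.8 − 4.9795) + 146.4 × (30.8 − 2.4) = 17211.9 + 4157.8 = 21369.7 kip·in = 21369.7/12 = 1780.81 kip·ft.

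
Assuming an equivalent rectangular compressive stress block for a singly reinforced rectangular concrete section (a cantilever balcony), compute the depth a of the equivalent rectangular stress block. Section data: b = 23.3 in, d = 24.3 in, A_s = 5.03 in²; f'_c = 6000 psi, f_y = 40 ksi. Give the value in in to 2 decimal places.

T = A_s f_y = 5.03 × 40 = 201.2 kips.
a = T/(0.85 f'_c b) = 201.2/(0.85 × 6 × 23.3) = 1.69 in.

a ≈ 1.69 in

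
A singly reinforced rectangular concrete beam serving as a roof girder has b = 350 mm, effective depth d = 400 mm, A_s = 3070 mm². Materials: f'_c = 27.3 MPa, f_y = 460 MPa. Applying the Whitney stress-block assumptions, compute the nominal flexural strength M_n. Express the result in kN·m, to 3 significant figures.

T = A_s f_y = 3070 × 460 = 1412200 N = 1412.2 kN.
From C = T: a = T/(0.85 f'_c b) = 1412200/(0.85 × 27.3 × 350) = 173.88 mm.
M_n = T(d − a/2) = 1412.2 kN × (400 − 86.94) mm = 442.10 kN·m.

M_n ≈ 442 kN·m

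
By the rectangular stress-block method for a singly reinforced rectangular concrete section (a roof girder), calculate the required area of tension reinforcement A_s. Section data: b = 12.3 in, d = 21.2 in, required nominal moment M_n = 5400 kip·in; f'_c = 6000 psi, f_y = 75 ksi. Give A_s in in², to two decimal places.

From M_n = 0.85 f'_c a b (d − a/2):
a = d − √(d² − 2M_n/(0.85 f'_c b)) = 21.2 − √(21.2² − 2 × 5400/(0.85 × 6 × 12.3)) = 4.548 in.
A_s = 0.85 f'_c a b / f_y = 0.85 × 6 × 4.548 × 12.3 / 75 = 3.804 in².

A_s ≈ 3.80 in²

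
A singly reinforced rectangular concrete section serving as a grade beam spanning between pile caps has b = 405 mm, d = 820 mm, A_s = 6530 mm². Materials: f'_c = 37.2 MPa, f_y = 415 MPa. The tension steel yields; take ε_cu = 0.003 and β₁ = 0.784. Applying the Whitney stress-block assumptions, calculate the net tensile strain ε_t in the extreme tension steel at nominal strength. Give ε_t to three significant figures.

a = A_s f_y/(0.85 f'_c b) = 211.61 mm.
β₁ = 0.784, so c = a/β₁ = 211.61/0.784 = 269.91 mm.
From the linear strain diagram with ε_cu = 0.003: ε_t = 0.003 (d − c)/c = 0.003 × (820 − 269.91)/269.91 = 0.00611.
Since ε_t ≥ 0.005, the section is tension-controlled.

ε_t ≈ 0.00611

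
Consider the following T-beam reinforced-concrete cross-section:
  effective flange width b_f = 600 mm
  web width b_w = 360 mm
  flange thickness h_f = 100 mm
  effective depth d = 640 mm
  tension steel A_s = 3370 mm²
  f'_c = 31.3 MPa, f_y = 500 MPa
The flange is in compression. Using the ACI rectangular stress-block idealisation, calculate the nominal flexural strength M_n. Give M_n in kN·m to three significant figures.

Tension: T = A_s f_y = 3370 × 500 = 1685000 N.
Try a within the flange: a = T/(0.85 f'_c b_f) = 1685000/(0.85 × 31.3 × 600) = 105.56 mm.
a = 105.56 > h_f = 100 mm: the block extends into the web. Split into flange-overhang and web parts.
C_f = 0.85 f'_c (b_f − b_w) h_f = 0.85 × 31.3 × (600 − 360) × 100 = 638520 N.
Remaining web compression depth: a_w = (T − C_f)/(0.85 f'_c b_w) = (1685000 − 638520)/(0.85 × 31.3 × 360) = 109.26 mm.
M_n = C_f(d − h_f/2) + (T − C_f)(d − a_w/2) = 638520 × (640 − 50) + 1046480 × (640 − 54.63) = 376.73 + 612.58 = 989.31 × 10⁶ N·mm.
M_n = 989.31 kN·m.

M_n ≈ 989 kN·m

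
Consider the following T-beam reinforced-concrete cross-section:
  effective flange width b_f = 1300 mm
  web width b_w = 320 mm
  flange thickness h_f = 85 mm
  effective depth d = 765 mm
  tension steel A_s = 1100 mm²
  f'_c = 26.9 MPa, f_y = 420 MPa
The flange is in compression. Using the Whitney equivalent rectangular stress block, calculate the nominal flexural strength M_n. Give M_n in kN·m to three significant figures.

Tension: T = A_s f_y = 1100 × 420 = 462000 N.
Try a within the flange: a = T/(0.85 f'_c b_f) = 462000/(0.85 × 26.9 × 1300) = 15.54 mm.
Since a = 15.54 ≤ h_f = 85 mm, the stress block lies entirely in the flange; analyse as a rectangular beam of width b_f.
M_n = T(d − a/2) = 462000 × (765 − 7.77) = 349.84 × 10⁶ N·mm.
M_n = 349.84 kN·m.

M_n ≈ 350 kN·m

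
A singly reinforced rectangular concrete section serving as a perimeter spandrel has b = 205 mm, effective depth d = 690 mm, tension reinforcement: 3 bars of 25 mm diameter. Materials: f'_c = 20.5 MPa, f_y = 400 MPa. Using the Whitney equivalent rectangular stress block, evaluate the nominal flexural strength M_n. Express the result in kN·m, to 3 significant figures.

A_s = 3 × 491 = 1473 mm².
T = A_s f_y = 1473 × 400 = 589200 N = 589.2 kN.
From C = T: a = T/(0.85 f'_c b) = 589200/(0.85 × 20.5 × 205) = 164.94 mm.
M_n = T(d − a/2) = 589.2 kN × (690 − 82.47) mm = 357.96 kN·m.

M_n ≈ 358 kN·m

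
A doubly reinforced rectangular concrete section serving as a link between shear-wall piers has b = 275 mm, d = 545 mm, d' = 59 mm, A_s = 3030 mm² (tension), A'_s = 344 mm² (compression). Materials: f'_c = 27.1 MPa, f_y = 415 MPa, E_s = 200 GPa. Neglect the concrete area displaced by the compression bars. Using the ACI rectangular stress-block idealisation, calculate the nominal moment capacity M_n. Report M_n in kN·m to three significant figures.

M_n ≈ 579 kN·m

Assume both tension and compression steel yield.
Net tension couple steel: A_s − A'_s = 2686 mm².
a = (A_s − A'_s) f_y / (0.85 f'_c b) = 1114690/(0.85 × 27.1 × 275) = 175.97 mm.
c = a/β₁ = 175.97/0.85 = 207.02 mm; ε'_s = 0.003(c − d')/c = 0.0021 ≥ f_y/E_s = 0.0021, so compression steel does yield.
M_n = (A_s − A'_s) f_y (d − a/2) + A'_s f_y (d − d') = [1114690 × (545 − 87.985) + 142760 × (545 − 59)] × 10⁻⁶ = 509.43 + 69.38 = 578.81 kN·m.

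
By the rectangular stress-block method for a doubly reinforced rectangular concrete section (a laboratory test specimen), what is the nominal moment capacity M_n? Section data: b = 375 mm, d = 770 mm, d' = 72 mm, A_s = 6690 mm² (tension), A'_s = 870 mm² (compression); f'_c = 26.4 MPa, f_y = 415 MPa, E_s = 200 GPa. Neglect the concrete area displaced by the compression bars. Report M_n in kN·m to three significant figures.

M_n ≈ 1770 kN·m

Assume both tension and compression steel yield.
Net tension couple steel: A_s − A'_s = 5820 mm².
a = (A_s − A'_s) f_y / (0.85 f'_c b) = 2415300/(0.85 × 26.4 × 375) = 287.02 mm.
c = a/β₁ = 287.02/0.85 = 337.67 mm; ε'_s = 0.003(c − d')/c = 0.0024 ≥ f_y/E_s = 0.0021, so compression steel does yield.
M_n = (A_s − A'_s) f_y (d − a/2) + A'_s f_y (d − d') = [2415300 × (770 − 143.51) + 361050 × (770 − 72)] × 10⁻⁶ = 1513.16 + 252.01 = 1765.17 kN·m.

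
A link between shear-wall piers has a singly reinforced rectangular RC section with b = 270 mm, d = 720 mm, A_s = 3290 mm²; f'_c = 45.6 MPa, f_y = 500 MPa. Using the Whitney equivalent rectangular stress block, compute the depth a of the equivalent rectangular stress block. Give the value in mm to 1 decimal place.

T = A_s f_y = 3290 × 500 = 1645000 N = 1645 kN.
Setting C = 0.85 f'_c a b equal to T: a = 1645000/(0.85 × 45.6 × 270) = 157.2 mm.

a ≈ 157.2 mm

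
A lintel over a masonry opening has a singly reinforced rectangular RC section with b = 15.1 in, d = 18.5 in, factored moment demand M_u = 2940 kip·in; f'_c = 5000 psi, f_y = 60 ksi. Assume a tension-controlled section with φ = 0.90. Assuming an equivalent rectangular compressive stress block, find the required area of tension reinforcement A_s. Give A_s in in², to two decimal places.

M_n = M_u/φ = 2940/0.90 = 3266.67 kip·in.
From M_n = 0.85 f'_c a b (d − a/2):
a = d − √(d² − 2M_n/(0.85 f'_c b)) = 18.5 − √(18.5² − 2 × 3266.67/(0.85 × 5 × 15.1)) = 2.994 in.
A_s = 0.85 f'_c a b / f_y = 0.85 × 5 × 2.994 × 15.1 / 60 = 3.202 in².

A_s ≈ 3.20 in²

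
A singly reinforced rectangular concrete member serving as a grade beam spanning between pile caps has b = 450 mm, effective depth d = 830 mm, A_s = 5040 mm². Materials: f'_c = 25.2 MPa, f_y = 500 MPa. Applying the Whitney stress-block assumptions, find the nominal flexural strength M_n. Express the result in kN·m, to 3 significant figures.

T = A_s f_y = 5040 × 500 = 2520000 N = 2520 kN.
From C = T: a = T/(0.85 f'_c b) = 2520000/(0.85 × 25.2 × 450) = 261.44 mm.
M_n = T(d − a/2) = 2520 kN × (830 − 130.72) mm = 1762.19 kN·m.

M_n ≈ 1760 kN·m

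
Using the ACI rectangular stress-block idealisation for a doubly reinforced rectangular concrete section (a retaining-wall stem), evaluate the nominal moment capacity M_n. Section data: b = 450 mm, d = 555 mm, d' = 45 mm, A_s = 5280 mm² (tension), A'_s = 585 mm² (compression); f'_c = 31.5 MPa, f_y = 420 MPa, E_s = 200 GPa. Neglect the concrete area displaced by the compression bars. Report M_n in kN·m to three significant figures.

Assume both tension and compression steel yield.
Net tension couple steel: A_s − A'_s = 4695 mm².
a = (A_s − A'_s) f_y / (0.85 f'_c b) = 1971900/(0.85 × 31.5 × 450) = 163.66 mm.
c = a/β₁ = 163.66/0.825 = 198.38 mm; ε'_s = 0.003(c − d')/c = 0.0023 ≥ f_y/E_s = 0.0021, so compression steel does yield.
M_n = (A_s − A'_s) f_y (d − a/2) + A'_s f_y (d − d') = [1971900 × (555 − 81.83) + 245700 × (555 − 45)] × 10⁻⁶ = 933.04 + 125.31 = 1058.35 kN·m.

M_n ≈ 1060 kN·m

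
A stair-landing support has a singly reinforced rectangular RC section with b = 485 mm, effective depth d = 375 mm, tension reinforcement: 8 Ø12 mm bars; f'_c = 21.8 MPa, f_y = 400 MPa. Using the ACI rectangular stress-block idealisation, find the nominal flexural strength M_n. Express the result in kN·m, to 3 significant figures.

M_n ≈ 128 kN·m

A_s = 8 × 113 = 904 mm².
T = A_s f_y = 904 × 400 = 361600 N = 361.6 kN.
From C = T: a = T/(0.85 f'_c b) = 361600/(0.85 × 21.8 × 485) = 40.24 mm.
M_n = T(d − a/2) = 361.6 kN × (375 − 20.12) mm = 128.32 kN·m.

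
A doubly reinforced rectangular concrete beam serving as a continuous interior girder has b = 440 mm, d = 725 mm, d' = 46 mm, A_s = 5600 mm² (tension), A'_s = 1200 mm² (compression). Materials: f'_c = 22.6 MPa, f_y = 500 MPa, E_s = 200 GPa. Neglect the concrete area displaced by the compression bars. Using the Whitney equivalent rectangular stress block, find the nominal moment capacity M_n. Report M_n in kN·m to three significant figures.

Assume both tension and compression steel yield.
Net tension couple steel: A_s − A'_s = 4400 mm².
a = (A_s − A'_s) f_y / (0.85 f'_c b) = 2200000/(0.85 × 22.6 × 440) = 260.28 mm.
c = a/β₁ = 260.28/0.85 = 306.21 mm; ε'_s = 0.003(c − d')/c = 0.0025 ≥ f_y/E_s = 0.0025, so compression steel does yield.
M_n = (A_s − A'_s) f_y (d − a/2) + A'_s f_y (d − d') = [2200000 × (725 − 130.14) + 600000 × (725 − 46)] × 10⁻⁶ = 1308.69 + 407.40 = 1716.09 kN·m.

M_n ≈ 1720 kN·m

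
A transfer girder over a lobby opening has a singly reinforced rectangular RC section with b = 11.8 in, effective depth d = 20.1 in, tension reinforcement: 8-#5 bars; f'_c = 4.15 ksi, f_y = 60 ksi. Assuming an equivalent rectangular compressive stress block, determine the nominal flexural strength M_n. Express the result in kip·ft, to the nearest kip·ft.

A_s = 8 × 0.31 = 2.48 in².
T = A_s f_y = 2.48 × 60 = 148.8 kips.
a = T/(0.85 f'_c b) = 148.8/(0.85 × 4.15 × 11.8) = 3.575 in.
M_n = T(d − a/2) = 148.8 × (20.1 − 1.7875) = 2724.9 kip·in = 2724.9/12 = 227.08 kip·ft.

M_n ≈ 227 kip·ft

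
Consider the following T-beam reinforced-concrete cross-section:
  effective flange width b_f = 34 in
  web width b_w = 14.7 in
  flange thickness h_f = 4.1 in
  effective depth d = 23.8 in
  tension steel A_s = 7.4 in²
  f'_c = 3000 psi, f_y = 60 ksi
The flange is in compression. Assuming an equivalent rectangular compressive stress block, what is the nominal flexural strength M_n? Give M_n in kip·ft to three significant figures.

M_n ≈ 781 kip·ft

Tension: T = A_s f_y = 7.4 × 60 = 444 kips.
Try a within the flange: a = T/(0.85 f'_c b_f) = 444/(0.85 × 3 × 34) = 5.121 in.
a = 5.121 > h_f = 4.1 in: the block extends into the web. Split into flange-overhang and web parts.
C_f = 0.85 f'_c (b_f − b_w) h_f = 0.85 × 3 × (34 − 14.7) × 4.1 = 201.8 kips.
Remaining web compression depth: a_w = (T − C_f)/(0.85 f'_c b_w) = (444 − 201.8)/(0.85 × 3 × 14.7) = 6.461 in.
M_n = C_f(d − h_f/2) + (T − C_f)(d − a_w/2) = 201.8 × (23.8 − 2.05) + 242.2 × (23.8 − 3.2305) = 4389.2 + 4981.9 = 9371.1 kip·in.
M_n = 9371.1/12 = 780.93 kip·ft.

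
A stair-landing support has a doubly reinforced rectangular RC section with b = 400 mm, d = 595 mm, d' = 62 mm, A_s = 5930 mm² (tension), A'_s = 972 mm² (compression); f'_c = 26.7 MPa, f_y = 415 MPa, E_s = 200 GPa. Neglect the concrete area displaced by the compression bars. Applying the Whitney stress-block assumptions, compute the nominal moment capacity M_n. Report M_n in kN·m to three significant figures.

Assume both tension and compression steel yield.
Net tension couple steel: A_s − A'_s = 4958 mm².
a = (A_s − A'_s) f_y / (0.85 f'_c b) = 2057570/(0.85 × 26.7 × 400) = 226.65 mm.
c = a/β₁ = 226.65/0.85 = 266.65 mm; ε'_s = 0.003(c − d')/c = 0.0023 ≥ f_y/E_s = 0.0021, so compression steel does yield.
M_n = (A_s − A'_s) f_y (d − a/2) + A'_s f_y (d − d') = [2057570 × (595 − 113.325) + 403380 × (595 − 62)] × 10⁻⁶ = 991.08 + 215.00 = 1206.08 kN·m.

M_n ≈ 1210 kN·m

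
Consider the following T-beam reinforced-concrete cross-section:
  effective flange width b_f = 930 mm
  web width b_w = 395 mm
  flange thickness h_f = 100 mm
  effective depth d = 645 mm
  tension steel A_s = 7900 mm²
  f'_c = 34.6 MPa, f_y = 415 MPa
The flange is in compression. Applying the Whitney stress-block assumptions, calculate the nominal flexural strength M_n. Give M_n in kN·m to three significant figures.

M_n ≈ 1910 kN·m

Tension: T = A_s f_y = 7900 × 415 = 3278500 N.
Try a within the flange: a = T/(0.85 f'_c b_f) = 3278500/(0.85 × 34.6 × 930) = 119.87 mm.
a = 119.87 > h_f = 100 mm: the block extends into the web. Split into flange-overhang and web parts.
C_f = 0.85 f'_c (b_f − b_w) h_f = 0.85 × 34.6 × (930 − 395) × 100 = 1573435 N.
Remaining web compression depth: a_w = (T − C_f)/(0.85 f'_c b_w) = (3278500 − 1573435)/(0.85 × 34.6 × 395) = 146.77 mm.
M_n = C_f(d − h_f/2) + (T − C_f)(d − a_w/2) = 1573435 × (645 − 50) + 1705065 × (645 − 73.385) = 936.19 + 974.64 = 1910.83 × 10⁶ N·mm.
M_n = 1910.83 kN·m.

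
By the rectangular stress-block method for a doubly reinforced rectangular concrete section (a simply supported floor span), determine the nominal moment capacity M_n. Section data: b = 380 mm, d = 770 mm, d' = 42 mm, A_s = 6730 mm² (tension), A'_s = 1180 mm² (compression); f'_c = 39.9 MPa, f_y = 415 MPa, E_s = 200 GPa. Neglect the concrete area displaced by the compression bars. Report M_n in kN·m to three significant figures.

M_n ≈ 1920 kN·m

Assume both tension and compression steel yield.
Net tension couple steel: A_s − A'_s = 5550 mm².
a = (A_s − A'_s) f_y / (0.85 f'_c b) = 2303250/(0.85 × 39.9 × 380) = 178.72 mm.
c = a/β₁ = 178.72/0.765 = 233.62 mm; ε'_s = 0.003(c − d')/c = 0.0025 ≥ f_y/E_s = 0.0021, so compression steel does yield.
M_n = (A_s − A'_s) f_y (d − a/2) + A'_s f_y (d − d') = [2303250 × (770 − 89.36) + 489700 × (770 − 42)] × 10⁻⁶ = 1567.68 + 356.50 = 1924.18 kN·m.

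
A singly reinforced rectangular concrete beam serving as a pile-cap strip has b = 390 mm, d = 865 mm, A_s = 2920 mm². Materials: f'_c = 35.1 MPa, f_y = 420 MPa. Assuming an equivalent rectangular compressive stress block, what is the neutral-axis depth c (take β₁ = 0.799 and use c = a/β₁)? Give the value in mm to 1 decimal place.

T = A_s f_y = 2920 × 420 = 1226400 N = 1226.4 kN.
Setting C = 0.85 f'_c a b equal to T: a = 1226400/(0.85 × 35.1 × 390) = 105.400 mm.
With β₁ = 0.799, c = a/β₁ = 105.400/0.799 = 131.9 mm.

c ≈ 131.9 mm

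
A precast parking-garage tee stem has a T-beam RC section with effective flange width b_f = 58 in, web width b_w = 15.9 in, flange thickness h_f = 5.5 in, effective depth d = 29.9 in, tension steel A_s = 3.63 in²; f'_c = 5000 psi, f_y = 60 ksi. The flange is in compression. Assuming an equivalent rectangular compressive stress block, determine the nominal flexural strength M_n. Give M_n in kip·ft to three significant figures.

M_n ≈ 535 kip·ft

Tension: T = A_s f_y = 3.63 × 60 = 217.8 kips.
Try a within the flange: a = T/(0.85 f'_c b_f) = 217.8/(0.85 × 5 × 58) = 0.884 in.
Since a = 0.884 ≤ h_f = 5.5 in, the stress block lies entirely in the flange; analyse as a rectangular beam of width b_f.
M_n = T(d − a/2) = 217.8 × (29.9 − 0.442) = 6416.0 kip·in.
M_n = 6416.0/12 = 534.67 kip·ft.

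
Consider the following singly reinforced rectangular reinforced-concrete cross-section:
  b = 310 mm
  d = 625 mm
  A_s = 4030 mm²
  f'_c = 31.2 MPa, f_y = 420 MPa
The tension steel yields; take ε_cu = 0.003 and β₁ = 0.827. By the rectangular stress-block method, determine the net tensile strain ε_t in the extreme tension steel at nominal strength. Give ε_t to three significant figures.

a = A_s f_y/(0.85 f'_c b) = 205.88 mm.
β₁ = 0.827, so c = a/β₁ = 205.88/0.827 = 248.95 mm.
From the linear strain diagram with ε_cu = 0.003: ε_t = 0.003 (d − c)/c = 0.003 × (625 − 248.95)/248.95 = 0.00453.
ε_t is between 0.004 and 0.005 — transition zone.

ε_t ≈ 0.00453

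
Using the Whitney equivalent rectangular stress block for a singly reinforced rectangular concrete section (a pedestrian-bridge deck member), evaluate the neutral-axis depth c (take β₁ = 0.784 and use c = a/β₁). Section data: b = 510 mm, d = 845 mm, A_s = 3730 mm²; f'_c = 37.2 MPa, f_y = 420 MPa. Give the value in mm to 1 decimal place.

c ≈ 123.9 mm

T = A_s f_y = 3730 × 420 = 1566600 N = 1566.6 kN.
Setting C = 0.85 f'_c a b equal to T: a = 1566600/(0.85 × 37.2 × 510) = 97.146 mm.
With β₁ = 0.784, c = a/β₁ = 97.146/0.784 = 123.9 mm.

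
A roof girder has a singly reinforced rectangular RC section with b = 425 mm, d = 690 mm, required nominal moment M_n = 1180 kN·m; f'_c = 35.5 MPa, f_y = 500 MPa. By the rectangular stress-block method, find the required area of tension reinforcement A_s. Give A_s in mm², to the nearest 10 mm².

A_s ≈ 3840 mm²

With M_n = 0.85 f'_c a b (d − a/2), solve the quadratic for a:
a = d − √(d² − 2M_n/(0.85 f'_c b)) = 690 − √(690² − 2 × 1180×10⁶/(0.85 × 35.5 × 425)) = 149.56 mm.
A_s = 0.85 f'_c a b / f_y = 0.85 × 35.5 × 149.56 × 425 / 500 = 3836.0 mm².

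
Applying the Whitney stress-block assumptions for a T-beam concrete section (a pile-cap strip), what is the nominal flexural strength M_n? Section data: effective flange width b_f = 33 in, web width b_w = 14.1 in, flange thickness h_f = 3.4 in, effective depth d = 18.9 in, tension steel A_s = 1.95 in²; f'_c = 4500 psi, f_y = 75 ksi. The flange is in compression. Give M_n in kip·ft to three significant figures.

Tension: T = A_s f_y = 1.95 × 75 = 146.25 kips.
Try a within the flange: a = T/(0.85 f'_c b_f) = 146.25/(0.85 × 4.5 × 33) = 1.159 in.
Since a = 1.159 ≤ h_f = 3.4 in, the stress block lies entirely in the flange; analyse as a rectangular beam of width b_f.
M_n = T(d − a/2) = 146.25 × (18.9 − 0.5795) = 2679.4 kip·in.
M_n = 2679.4/12 = 223.28 kip·ft.

M_n ≈ 223 kip·ft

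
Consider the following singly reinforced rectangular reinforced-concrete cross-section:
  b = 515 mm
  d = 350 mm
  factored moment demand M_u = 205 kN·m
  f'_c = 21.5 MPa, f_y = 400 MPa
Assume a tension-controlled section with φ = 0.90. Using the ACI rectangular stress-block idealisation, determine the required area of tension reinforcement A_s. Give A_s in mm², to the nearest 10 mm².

A_s ≈ 1830 mm²

M_n = M_u/φ = 205/0.90 = 227.778 kN·m.
With M_n = 0.85 f'_c a b (d − a/2), solve the quadratic for a:
a = d − √(d² − 2M_n/(0.85 f'_c b)) = 350 − √(350² − 2 × 227.778×10⁶/(0.85 × 21.5 × 515)) = 77.79 mm.
A_s = 0.85 f'_c a b / f_y = 0.85 × 21.5 × 77.79 × 515 / 400 = 1830.3 mm².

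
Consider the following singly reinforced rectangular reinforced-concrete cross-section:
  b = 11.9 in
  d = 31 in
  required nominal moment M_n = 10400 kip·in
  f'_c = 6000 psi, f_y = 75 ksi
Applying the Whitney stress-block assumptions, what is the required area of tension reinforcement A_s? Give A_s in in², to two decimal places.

A_s ≈ 4.96 in²

From M_n = 0.85 f'_c a b (d − a/2):
a = d − √(d² − 2M_n/(0.85 f'_c b)) = 31 − √(31² − 2 × 10400/(0.85 × 6 × 11.9)) = 6.135 in.
A_s = 0.85 f'_c a b / f_y = 0.85 × 6 × 6.135 × 11.9 / 75 = 4.964 in².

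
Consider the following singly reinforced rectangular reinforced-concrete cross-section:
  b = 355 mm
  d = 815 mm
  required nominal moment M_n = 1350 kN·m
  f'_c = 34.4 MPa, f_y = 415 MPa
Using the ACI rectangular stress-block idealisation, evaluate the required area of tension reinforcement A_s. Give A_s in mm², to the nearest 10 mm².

With M_n = 0.85 f'_c a b (d − a/2), solve the quadratic for a:
a = d − √(d² − 2M_n/(0.85 f'_c b)) = 815 − √(815² − 2 × 1350×10⁶/(0.85 × 34.4 × 355)) = 179.30 mm.
A_s = 0.85 f'_c a b / f_y = 0.85 × 34.4 × 179.30 × 355 / 415 = 4484.7 mm².

A_s ≈ 4480 mm²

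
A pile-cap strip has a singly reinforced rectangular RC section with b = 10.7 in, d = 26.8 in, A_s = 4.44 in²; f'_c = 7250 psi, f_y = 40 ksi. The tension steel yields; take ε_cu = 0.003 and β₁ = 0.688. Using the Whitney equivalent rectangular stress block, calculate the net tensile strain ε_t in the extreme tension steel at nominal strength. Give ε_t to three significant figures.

ε_t ≈ 0.0175

a = A_s f_y/(0.85 f'_c b) = 2.693 in.
β₁ = 0.688, so c = a/β₁ = 2.693/0.688 = 3.914 in.
From the linear strain diagram with ε_cu = 0.003: ε_t = 0.003 (d − c)/c = 0.003 × (26.8 − 3.914)/3.914 = 0.0175.
Since ε_t ≥ 0.005, the section is tension-controlled.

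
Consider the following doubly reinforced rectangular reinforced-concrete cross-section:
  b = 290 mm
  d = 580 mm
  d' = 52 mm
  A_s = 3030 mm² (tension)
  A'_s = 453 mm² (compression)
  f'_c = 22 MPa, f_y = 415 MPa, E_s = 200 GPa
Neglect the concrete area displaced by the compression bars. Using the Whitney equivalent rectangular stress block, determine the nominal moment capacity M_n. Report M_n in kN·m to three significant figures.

M_n ≈ 614 kN·m

Assume both tension and compression steel yield.
Net tension couple steel: A_s − A'_s = 2577 mm².
a = (A_s − A'_s) f_y / (0.85 f'_c b) = 1069455/(0.85 × 22 × 290) = 197.21 mm.
c = a/β₁ = 197.21/0.85 = 232.01 mm; ε'_s = 0.003(c − d')/c = 0.0023 ≥ f_y/E_s = 0.0021, so compression steel does yield.
M_n = (A_s − A'_s) f_y (d − a/2) + A'_s f_y (d − d') = [1069455 × (580 − 98.605) + 187995 × (580 − 52)] × 10⁻⁶ = 514.83 + 99.26 = 614.09 kN·m.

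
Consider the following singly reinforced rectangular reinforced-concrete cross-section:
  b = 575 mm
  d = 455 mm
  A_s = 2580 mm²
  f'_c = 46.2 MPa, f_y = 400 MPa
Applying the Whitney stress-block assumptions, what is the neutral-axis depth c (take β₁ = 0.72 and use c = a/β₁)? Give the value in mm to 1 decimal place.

c ≈ 63.5 mm

T = A_s f_y = 2580 × 400 = 1032000 N = 1032 kN.
Setting C = 0.85 f'_c a b equal to T: a = 1032000/(0.85 × 46.2 × 575) = 45.704 mm.
With β₁ = 0.72, c = a/β₁ = 45.704/0.72 = 63.5 mm.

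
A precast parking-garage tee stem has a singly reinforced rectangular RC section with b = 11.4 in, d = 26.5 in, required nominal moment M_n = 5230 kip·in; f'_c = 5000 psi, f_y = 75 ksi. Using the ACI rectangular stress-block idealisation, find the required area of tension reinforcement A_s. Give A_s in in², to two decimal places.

A_s ≈ 2.87 in²

From M_n = 0.85 f'_c a b (d − a/2):
a = d − √(d² − 2M_n/(0.85 f'_c b)) = 26.5 − √(26.5² − 2 × 5230/(0.85 × 5 × 11.4)) = 4.446 in.
A_s = 0.85 f'_c a b / f_y = 0.85 × 5 × 4.446 × 11.4 / 75 = 2.872 in².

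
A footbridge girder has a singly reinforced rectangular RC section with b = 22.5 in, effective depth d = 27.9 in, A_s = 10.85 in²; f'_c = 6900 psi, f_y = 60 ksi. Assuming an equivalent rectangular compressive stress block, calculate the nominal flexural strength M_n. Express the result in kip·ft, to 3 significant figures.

T = A_s f_y = 10.85 × 60 = 651 kips.
a = T/(0.85 f'_c b) = 651/(0.85 × 6.9 × 22.5) = 4.933 in.
M_n = T(d − a/2) = 651 × (27.9 − 2.4665) = 16557.2 kip·in = 16557.2/12 = 1379.77 kip·ft.

M_n ≈ 1380 kip·ft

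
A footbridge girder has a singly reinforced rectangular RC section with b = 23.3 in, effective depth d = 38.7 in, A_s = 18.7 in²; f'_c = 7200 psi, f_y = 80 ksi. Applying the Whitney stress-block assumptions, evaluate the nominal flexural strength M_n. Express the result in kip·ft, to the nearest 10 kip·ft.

M_n ≈ 4170 kip·ft

T = A_s f_y = 18.7 × 80 = 1496 kips.
a = T/(0.85 f'_c b) = 1496/(0.85 × 7.2 × 23.3) = 10.491 in.
M_n = T(d − a/2) = 1496 × (38.7 − 5.2455) = 50047.9 kip·in = 50047.9/12 = 4170.66 kip·ft.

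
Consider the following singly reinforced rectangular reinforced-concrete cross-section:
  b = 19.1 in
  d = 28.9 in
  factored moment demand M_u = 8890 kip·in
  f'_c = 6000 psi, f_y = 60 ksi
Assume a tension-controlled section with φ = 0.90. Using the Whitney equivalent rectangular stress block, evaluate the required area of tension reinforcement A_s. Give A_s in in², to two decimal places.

M_n = M_u/φ = 8890/0.90 = 9877.78 kip·in.
From M_n = 0.85 f'_c a b (d − a/2):
a = d − √(d² − 2M_n/(0.85 f'_c b)) = 28.9 − √(28.9² − 2 × 9877.78/(0.85 × 6 × 19.1)) = 3.752 in.
A_s = 0.85 f'_c a b / f_y = 0.85 × 6 × 3.752 × 19.1 / 60 = 6.091 in².

A_s ≈ 6.09 in²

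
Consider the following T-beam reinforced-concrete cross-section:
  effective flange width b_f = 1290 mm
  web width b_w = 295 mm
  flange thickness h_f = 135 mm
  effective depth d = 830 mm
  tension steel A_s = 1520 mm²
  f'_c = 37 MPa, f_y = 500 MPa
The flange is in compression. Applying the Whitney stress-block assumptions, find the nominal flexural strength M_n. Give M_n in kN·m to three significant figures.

M_n ≈ 624 kN·m

Tension: T = A_s f_y = 1520 × 500 = 760000 N.
Try a within the flange: a = T/(0.85 f'_c b_f) = 760000/(0.85 × 37 × 1290) = 18.73 mm.
Since a = 18.73 ≤ h_f = 135 mm, the stress block lies entirely in the flange; analyse as a rectangular beam of width b_f.
M_n = T(d − a/2) = 760000 × (830 − 9.365) = 623.68 × 10⁶ N·mm.
M_n = 623.68 kN·m.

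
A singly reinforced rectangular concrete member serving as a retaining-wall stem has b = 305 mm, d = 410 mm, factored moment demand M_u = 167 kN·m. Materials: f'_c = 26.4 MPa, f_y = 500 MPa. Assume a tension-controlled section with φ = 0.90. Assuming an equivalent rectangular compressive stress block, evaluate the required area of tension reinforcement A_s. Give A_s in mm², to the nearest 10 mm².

A_s ≈ 990 mm²

M_n = M_u/φ = 167/0.90 = 185.556 kN·m.
With M_n = 0.85 f'_c a b (d − a/2), solve the quadratic for a:
a = d − √(d² − 2M_n/(0.85 f'_c b)) = 410 − √(410² − 2 × 185.556×10⁶/(0.85 × 26.4 × 305)) = 72.54 mm.
A_s = 0.85 f'_c a b / f_y = 0.85 × 26.4 × 72.54 × 305 / 500 = 993.0 mm².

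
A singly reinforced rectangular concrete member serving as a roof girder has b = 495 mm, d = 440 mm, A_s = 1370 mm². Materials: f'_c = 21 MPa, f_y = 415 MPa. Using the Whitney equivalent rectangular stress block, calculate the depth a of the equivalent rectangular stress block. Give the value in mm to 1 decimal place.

a ≈ 64.3 mm

T = A_s f_y = 1370 × 415 = 568550 N = 568.55 kN.
Setting C = 0.85 f'_c a b equal to T: a = 568550/(0.85 × 21 × 495) = 64.3 mm.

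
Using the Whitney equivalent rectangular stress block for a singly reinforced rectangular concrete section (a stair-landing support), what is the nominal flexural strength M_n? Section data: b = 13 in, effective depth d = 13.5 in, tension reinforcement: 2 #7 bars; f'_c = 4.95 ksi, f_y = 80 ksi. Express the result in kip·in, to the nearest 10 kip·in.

A_s = 2 × 0.6 = 1.2 in².
T = A_s f_y = 1.2 × 80 = 96 kips.
a = T/(0.85 f'_c b) = 96/(0.85 × 4.95 × 13) = 1.755 in.
M_n = T(d − a/2) = 96 × (13.5 − 0.8775) = 1211.8 kip·in.

M_n ≈ 1210 kip·in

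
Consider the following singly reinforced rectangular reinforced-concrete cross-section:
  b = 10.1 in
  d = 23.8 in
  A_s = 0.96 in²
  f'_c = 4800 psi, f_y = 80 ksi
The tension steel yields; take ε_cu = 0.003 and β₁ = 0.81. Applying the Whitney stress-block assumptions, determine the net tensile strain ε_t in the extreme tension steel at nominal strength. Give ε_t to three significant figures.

ε_t ≈ 0.0280

a = A_s f_y/(0.85 f'_c b) = 1.864 in.
β₁ = 0.81, so c = a/β₁ = 1.864/0.81 = 2.301 in.
From the linear strain diagram with ε_cu = 0.003: ε_t = 0.003 (d − c)/c = 0.003 × (23.8 − 2.301)/2.301 = 0.0280.
Since ε_t ≥ 0.005, the section is tension-controlled.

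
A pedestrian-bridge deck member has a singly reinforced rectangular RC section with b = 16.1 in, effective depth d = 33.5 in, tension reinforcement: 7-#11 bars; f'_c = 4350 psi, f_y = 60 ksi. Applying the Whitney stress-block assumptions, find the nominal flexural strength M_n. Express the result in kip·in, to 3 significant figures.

A_s = 7 × 1.56 = 10.92 in².
T = A_s f_y = 10.92 × 60 = 655.2 kips.
a = T/(0.85 f'_c b) = 655.2/(0.85 × 4.35 × 16.1) = 11.006 in.
M_n = T(d − a/2) = 655.2 × (33.5 − 5.503) = 18343.6 kip·in.

M_n ≈ 18300 kip·in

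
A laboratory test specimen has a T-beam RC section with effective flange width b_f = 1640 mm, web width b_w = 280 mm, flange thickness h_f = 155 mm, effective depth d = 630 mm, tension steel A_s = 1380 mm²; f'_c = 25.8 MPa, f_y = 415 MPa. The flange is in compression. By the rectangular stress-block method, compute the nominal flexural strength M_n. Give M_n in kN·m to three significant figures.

Tension: T = A_s f_y = 1380 × 415 = 572700 N.
Try a within the flange: a = T/(0.85 f'_c b_f) = 572700/(0.85 × 25.8 × 1640) = 15.92 mm.
Since a = 15.92 ≤ h_f = 155 mm, the stress block lies entirely in the flange; analyse as a rectangular beam of width b_f.
M_n = T(d − a/2) = 572700 × (630 − 7.96) = 356.24 × 10⁶ N·mm.
M_n = 356.24 kN·m.

M_n ≈ 356 kN·m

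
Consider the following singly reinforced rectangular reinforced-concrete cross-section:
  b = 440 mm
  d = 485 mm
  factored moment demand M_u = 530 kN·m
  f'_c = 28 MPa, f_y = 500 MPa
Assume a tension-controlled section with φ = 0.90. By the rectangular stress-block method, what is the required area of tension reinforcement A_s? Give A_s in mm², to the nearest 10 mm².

A_s ≈ 2820 mm²

M_n = M_u/φ = 530/0.90 = 588.889 kN·m.
With M_n = 0.85 f'_c a b (d − a/2), solve the quadratic for a:
a = d − √(d² − 2M_n/(0.85 f'_c b)) = 485 − √(485² − 2 × 588.889×10⁶/(0.85 × 28 × 440)) = 134.63 mm.
A_s = 0.85 f'_c a b / f_y = 0.85 × 28 × 134.63 × 440 / 500 = 2819.7 mm².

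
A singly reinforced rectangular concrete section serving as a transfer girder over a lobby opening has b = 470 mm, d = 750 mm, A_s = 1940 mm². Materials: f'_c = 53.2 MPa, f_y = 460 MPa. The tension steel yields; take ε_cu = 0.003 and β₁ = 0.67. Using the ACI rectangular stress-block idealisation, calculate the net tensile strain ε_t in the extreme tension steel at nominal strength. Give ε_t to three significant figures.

ε_t ≈ 0.0329

a = A_s f_y/(0.85 f'_c b) = 41.99 mm.
β₁ = 0.67, so c = a/β₁ = 41.99/0.67 = 62.67 mm.
From the linear strain diagram with ε_cu = 0.003: ε_t = 0.003 (d − c)/c = 0.003 × (750 − 62.67)/62.67 = 0.0329.
Since ε_t ≥ 0.005, the section is tension-controlled.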